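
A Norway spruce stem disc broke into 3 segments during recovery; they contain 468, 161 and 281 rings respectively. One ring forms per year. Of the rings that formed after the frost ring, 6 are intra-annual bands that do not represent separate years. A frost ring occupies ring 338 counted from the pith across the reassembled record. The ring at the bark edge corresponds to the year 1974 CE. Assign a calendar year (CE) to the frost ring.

Total rings = 468 + 161 + 281 = 910.
The frost ring sits at ring 338 from the pith, so 910 − 338 = 572 rings formed after it.
Excluding 6 false rings: 572 − 6 = 566.
The ring at the bark edge is 1974 CE, so the frost ring dates to 1974 − 566 = 1408 CE.

1408 CE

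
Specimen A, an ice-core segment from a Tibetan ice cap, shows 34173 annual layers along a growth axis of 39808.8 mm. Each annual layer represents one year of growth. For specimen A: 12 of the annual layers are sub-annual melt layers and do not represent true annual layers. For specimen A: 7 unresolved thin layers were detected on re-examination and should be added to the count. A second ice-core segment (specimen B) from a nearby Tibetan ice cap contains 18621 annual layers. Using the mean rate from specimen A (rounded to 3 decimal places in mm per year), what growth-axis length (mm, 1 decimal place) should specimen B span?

Specimen A: true annual layer count = 34173 − 12 + 7 = 34168.
A: 39808.8 mm over 34168 years gives 39808.8 / 34168 ≈ 1.165 mm/year.
Length of B = 1.165 × 18621 = 21693.5 mm.

21693.5 mm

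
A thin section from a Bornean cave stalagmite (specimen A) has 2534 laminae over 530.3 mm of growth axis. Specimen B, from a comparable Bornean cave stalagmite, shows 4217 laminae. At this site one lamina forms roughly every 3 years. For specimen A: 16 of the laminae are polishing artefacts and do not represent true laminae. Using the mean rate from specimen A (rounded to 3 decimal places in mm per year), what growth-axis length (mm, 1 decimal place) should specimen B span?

Specimen A: correcting the raw count gives 2534 − 16 = 2518 true laminae.
Specimen A: multiplying by 3 years per lamina: 2518 × 3 = 7554 years.
A: 530.3 mm over 7554 years gives 530.3 / 7554 ≈ 0.070 mm per year.
Specimen B: multiplying by 3 years per lamina: 4217 × 3 = 12651 years. B's length ≈ 0.070 × 12651 = 885.6 mm.

885.6 mm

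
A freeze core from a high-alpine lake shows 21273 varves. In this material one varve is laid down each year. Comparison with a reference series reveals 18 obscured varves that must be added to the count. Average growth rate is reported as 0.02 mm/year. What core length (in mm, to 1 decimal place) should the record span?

425.8 mm

Adjusted count: 21273 + 18 = 21291 varves.
21291 years at 0.02 mm/year gives 0.02 × 21291 = 425.8 mm.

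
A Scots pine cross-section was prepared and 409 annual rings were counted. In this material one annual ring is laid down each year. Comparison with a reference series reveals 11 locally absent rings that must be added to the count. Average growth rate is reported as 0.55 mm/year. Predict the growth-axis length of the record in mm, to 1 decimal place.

231.0 mm

Adjusted count: 409 + 11 = 420 annual rings.
420 years at 0.55 mm/year gives 0.55 × 420 = 231.0 mm.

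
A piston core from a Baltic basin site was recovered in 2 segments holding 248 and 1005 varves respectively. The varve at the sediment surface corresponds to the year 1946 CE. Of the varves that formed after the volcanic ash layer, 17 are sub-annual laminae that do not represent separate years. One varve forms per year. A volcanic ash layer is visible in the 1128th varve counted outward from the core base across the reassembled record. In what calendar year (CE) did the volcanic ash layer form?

1838 CE

Total varves = 248 + 1005 = 1253.
The volcanic ash layer sits at varve 1128 from the core base, so 1253 − 1128 = 125 varves formed after it.
125 − 17 false = 108 true varves after the volcanic ash layer.
The varve at the sediment surface is 1946 CE, so the volcanic ash layer dates to 1946 − 108 = 1838 CE.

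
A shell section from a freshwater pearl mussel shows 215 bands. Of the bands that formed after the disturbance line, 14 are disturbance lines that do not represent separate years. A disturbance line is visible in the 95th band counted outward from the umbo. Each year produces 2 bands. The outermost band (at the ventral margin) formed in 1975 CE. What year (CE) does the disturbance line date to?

Between band 95 and the ventral margin there are 215 − 95 = 120 bands.
Removing the 14 false bands leaves 120 − 14 = 106 true bands beyond the disturbance line.
With 2 bands per year, 106 / 2 = 53 years.
1975 − 53 = 1922 CE.

1922 CE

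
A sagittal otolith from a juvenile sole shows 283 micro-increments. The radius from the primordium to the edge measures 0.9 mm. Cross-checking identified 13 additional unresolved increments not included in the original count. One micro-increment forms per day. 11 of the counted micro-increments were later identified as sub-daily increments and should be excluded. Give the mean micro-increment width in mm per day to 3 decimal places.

After corrections the count is 283 − 11 + 13 = 285 micro-increments.
Extension rate ≈ 0.9 / 285 = 0.003 mm per day.

0.003 mm per day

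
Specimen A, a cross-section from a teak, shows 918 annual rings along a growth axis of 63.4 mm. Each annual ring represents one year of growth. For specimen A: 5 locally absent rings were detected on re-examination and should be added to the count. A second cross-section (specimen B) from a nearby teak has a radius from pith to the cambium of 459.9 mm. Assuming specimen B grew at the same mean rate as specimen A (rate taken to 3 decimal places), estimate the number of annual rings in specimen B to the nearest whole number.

Specimen A: after corrections the count is 918 + 5 = 923 annual rings.
A: Mean rate = 63.4 mm / 923 years ≈ 0.069 mm/year.
For B, 459.9 / 0.069 = 6665.22 years ≈ 6665 annual rings.

6665 annual rings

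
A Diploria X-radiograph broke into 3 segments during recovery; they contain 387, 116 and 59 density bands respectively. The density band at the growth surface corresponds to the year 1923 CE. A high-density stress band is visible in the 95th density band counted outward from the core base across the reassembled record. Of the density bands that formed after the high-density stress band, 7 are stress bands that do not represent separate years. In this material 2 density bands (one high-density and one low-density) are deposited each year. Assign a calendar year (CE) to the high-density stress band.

1693 CE

Total density bands = 387 + 116 + 59 = 562.
562 − 95 = 467 density bands lie beyond the high-density stress band toward the growth surface.
467 − 7 false = 460 true density bands after the high-density stress band.
Dividing by 2 density bands per year: 460 / 2 = 230 years.
Counting back 230 years from 1923 CE places the high-density stress band in 1923 − 230 = 1693 CE.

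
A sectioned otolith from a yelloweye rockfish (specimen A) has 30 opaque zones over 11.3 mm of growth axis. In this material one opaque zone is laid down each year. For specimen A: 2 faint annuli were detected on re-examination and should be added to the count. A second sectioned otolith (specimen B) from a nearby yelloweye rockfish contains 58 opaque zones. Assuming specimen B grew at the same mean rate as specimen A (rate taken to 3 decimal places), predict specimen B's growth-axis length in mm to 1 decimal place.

Specimen A: correcting the raw count gives 30 + 2 = 32 true opaque zones.
A: Extension rate ≈ 11.3 / 32 = 0.353 mm per year.
B's length ≈ 0.353 × 58 = 20.5 mm.

20.5 mm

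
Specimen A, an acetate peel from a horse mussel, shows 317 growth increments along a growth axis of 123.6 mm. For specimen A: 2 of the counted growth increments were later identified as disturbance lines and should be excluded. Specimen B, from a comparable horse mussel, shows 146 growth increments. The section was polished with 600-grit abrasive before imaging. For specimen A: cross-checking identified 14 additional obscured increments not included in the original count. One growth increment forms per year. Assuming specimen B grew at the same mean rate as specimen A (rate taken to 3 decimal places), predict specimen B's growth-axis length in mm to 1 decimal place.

Specimen A: after corrections the count is 317 − 2 + 14 = 329 growth increments.
A: Mean rate = 123.6 mm / 329 years ≈ 0.376 mm per year.
For B, 0.376 mm/year × 146 years = 54.9 mm.

54.9 mm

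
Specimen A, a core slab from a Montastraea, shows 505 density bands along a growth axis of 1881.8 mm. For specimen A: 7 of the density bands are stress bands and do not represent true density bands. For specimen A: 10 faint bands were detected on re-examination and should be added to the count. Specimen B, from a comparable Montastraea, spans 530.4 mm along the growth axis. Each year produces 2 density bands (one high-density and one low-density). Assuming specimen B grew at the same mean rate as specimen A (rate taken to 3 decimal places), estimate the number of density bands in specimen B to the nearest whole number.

Specimen A: true density band count = 505 − 7 + 10 = 508.
Specimen A: 508 density bands at 2 per year is 508 / 2 = 254 years.
A: Extension rate ≈ 1881.8 / 254 = 7.409 mm/yr.
Specimen B: 530.4 mm / 7.409 mm per year = 71.59 years; at 2 density bands per year that is 71.59 × 2 ≈ 143 density bands.

143 density bands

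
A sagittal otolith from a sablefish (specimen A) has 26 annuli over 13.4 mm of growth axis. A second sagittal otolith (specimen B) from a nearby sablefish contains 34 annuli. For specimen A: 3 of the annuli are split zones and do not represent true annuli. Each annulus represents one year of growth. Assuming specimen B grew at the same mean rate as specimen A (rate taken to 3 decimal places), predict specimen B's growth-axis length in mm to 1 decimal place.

Specimen A: true annulus count = 26 − 3 = 23.
A: Mean rate = 13.4 mm / 23 years ≈ 0.583 mm/yr.
For B, 0.583 mm/year × 34 years = 19.8 mm.

19.8 mm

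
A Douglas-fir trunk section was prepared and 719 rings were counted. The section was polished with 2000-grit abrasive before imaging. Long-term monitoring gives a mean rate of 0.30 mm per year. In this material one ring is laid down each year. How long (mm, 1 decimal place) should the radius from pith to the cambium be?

The record spans 719 years at 0.30 mm per year.
Length ≈ 0.30 × 719 = 215.7 mm.

215.7 mm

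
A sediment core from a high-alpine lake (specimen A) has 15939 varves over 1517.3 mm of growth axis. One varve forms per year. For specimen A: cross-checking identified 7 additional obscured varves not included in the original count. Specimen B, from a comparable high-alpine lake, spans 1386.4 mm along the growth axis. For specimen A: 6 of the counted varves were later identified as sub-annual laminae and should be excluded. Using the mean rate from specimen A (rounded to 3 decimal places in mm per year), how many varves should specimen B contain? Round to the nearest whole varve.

Specimen A: after corrections the count is 15939 − 6 + 7 = 15940 varves.
A: 1517.3 mm over 15940 years gives 1517.3 / 15940 ≈ 0.095 mm/yr.
For B, 1386.4 / 0.095 = 14593.68 years ≈ 14594 varves.

14594 varves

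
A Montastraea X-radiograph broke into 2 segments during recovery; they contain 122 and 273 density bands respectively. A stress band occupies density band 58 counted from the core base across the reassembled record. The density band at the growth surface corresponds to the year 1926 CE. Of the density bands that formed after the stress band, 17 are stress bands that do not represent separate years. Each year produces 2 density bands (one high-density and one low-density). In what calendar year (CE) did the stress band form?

Total density bands = 122 + 273 = 395.
395 − 58 = 337 density bands lie beyond the stress band toward the growth surface.
Removing the 17 false density bands leaves 337 − 17 = 320 true density bands beyond the stress band.
Dividing by 2 density bands per year: 320 / 2 = 160 years.
Counting back 160 years from 1926 CE places the stress band in 1926 − 160 = 1766 CE.

1766 CE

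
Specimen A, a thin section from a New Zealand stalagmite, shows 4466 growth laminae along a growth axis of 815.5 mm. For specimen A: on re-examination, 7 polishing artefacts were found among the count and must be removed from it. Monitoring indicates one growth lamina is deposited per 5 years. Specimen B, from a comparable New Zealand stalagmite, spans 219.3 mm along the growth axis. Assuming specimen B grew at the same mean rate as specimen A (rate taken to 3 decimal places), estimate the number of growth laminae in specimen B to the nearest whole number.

1185 growth laminae

Specimen A: correcting the raw count gives 4466 − 7 = 4459 true growth laminae.
Specimen A: multiplying by 5 years per growth lamina: 4459 × 5 = 22295 years.
A: 815.5 mm over 22295 years gives 815.5 / 22295 ≈ 0.037 mm/yr.
Specimen B: 219.3 mm / 0.037 mm per year = 5927.03 years; at 5 years per growth lamina that is 5927.03 / 5 ≈ 1185 growth laminae.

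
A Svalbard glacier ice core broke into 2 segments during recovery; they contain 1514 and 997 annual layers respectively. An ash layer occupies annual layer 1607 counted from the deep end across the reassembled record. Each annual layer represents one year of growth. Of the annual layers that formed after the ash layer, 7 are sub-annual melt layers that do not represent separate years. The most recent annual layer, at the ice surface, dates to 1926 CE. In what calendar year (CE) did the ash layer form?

1029 CE

Total annual layers = 1514 + 997 = 2511.
The ash layer sits at annual layer 1607 from the deep end, so 2511 − 1607 = 904 annual layers formed after it.
Excluding 7 false annual layers: 904 − 7 = 897.
Counting back 897 years from 1926 CE places the ash layer in 1926 − 897 = 1029 CE.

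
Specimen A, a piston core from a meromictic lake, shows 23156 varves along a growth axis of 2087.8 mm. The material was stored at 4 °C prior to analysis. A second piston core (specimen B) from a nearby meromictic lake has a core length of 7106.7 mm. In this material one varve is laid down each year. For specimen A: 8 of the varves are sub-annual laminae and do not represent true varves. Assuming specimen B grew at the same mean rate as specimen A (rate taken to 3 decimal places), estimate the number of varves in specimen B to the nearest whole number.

Specimen A: after corrections the count is 23156 − 8 = 23148 varves.
A: Extension rate ≈ 2087.8 / 23148 = 0.090 mm/yr.
B spans 7106.7 / 0.090 = 78963.33 years ≈ 78963 varves.

78963 varves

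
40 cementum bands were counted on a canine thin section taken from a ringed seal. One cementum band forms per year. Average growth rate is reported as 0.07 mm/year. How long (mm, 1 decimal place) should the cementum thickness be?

40 years of growth are recorded.
Predicted length = 0.07 mm/year × 40 years = 2.8 mm.

2.8 mm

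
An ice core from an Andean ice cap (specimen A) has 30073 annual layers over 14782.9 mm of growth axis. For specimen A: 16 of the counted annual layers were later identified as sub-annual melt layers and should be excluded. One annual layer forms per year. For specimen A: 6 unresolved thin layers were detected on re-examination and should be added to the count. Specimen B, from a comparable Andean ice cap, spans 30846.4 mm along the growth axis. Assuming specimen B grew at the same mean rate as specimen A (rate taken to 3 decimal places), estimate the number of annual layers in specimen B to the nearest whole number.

62696 annual layers

Specimen A: after corrections the count is 30073 − 16 + 6 = 30063 annual layers.
A: Extension rate ≈ 14782.9 / 30063 = 0.492 mm per year.
Specimen B: 30846.4 mm / 0.492 mm per year = 62695.93 years ≈ 62696 annual layers.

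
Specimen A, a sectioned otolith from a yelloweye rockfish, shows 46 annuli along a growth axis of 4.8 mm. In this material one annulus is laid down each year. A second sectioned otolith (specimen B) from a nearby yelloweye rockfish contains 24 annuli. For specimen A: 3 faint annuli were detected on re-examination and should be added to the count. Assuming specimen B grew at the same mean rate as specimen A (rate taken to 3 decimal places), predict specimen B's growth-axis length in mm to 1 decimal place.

Specimen A: correcting the raw count gives 46 + 3 = 49 true annuli.
A: 4.8 mm over 49 years gives 4.8 / 49 ≈ 0.098 mm per year.
Length of B = 0.098 × 24 = 2.4 mm.

2.4 mm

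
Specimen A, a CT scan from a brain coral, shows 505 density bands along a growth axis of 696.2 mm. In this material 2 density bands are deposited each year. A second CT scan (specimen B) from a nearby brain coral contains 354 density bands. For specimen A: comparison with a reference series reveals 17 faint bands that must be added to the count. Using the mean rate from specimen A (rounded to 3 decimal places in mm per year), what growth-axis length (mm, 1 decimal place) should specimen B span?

Specimen A: correcting the raw count gives 505 + 17 = 522 true density bands.
Specimen A: 522 density bands at 2 per year is 522 / 2 = 261 years.
A: 696.2 mm over 261 years gives 696.2 / 261 ≈ 2.667 mm/yr.
Specimen B: with 2 density bands per year, 354 / 2 = 177 years. For B, 2.667 mm/year × 177 years = 472.1 mm.

472.1 mm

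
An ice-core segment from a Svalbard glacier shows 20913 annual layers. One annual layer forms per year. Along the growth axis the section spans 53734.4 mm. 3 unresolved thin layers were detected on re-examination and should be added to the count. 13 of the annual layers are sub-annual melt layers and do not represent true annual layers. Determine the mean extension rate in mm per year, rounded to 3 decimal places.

After corrections the count is 20913 − 13 + 3 = 20903 annual layers.
Mean rate = 53734.4 mm / 20903 years ≈ 2.571 mm per year.

2.571 mm per year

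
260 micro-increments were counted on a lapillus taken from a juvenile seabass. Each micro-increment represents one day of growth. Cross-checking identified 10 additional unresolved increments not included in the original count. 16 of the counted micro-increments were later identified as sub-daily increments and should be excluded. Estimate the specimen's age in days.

254 d

Correcting the raw count gives 260 − 16 + 10 = 254 true micro-increments.
With a one-to-one micro-increment periodicity this is 254 days.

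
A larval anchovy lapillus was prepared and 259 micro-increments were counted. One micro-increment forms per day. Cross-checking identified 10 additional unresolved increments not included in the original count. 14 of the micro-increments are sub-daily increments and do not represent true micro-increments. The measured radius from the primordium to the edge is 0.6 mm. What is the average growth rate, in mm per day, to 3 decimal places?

True micro-increment count = 259 − 14 + 10 = 255.
0.6 mm over 255 days gives 0.6 / 255 ≈ 0.002 mm per day.

0.002 mm per day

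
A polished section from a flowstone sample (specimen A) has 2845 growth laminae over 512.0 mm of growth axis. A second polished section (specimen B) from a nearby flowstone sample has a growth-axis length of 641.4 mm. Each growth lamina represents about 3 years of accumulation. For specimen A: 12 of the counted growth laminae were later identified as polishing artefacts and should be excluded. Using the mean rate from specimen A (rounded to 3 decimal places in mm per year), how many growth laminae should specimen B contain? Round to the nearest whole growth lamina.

3563 growth laminae

Specimen A: adjusted count: 2845 − 12 = 2833 growth laminae.
Specimen A: 2833 growth laminae at 3 years each span 2833 × 3 = 8499 years.
A: Extension rate ≈ 512.0 / 8499 = 0.060 mm per year.
For B, 641.4 / 0.060 = 10690.00 years; at 3 years per growth lamina that is 10690.00 / 3 ≈ 3563 growth laminae.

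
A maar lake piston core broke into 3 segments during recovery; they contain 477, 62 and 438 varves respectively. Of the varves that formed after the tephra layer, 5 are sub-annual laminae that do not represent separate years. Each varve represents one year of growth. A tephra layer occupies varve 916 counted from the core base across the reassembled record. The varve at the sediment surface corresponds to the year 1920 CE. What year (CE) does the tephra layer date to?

Total varves = 477 + 62 + 438 = 977.
Between varve 916 and the sediment surface there are 977 − 916 = 61 varves.
Removing the 5 false varves leaves 61 − 5 = 56 true varves beyond the tephra layer.
The varve at the sediment surface is 1920 CE, so the tephra layer dates to 1920 − 56 = 1864 CE.

1864 CE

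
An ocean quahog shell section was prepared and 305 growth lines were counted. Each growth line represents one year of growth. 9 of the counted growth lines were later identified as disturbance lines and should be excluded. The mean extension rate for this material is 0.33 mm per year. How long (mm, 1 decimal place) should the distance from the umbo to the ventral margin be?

97.7 mm

Adjusted count: 305 − 9 = 296 growth lines.
Predicted length = 0.33 mm/year × 296 years = 97.7 mm.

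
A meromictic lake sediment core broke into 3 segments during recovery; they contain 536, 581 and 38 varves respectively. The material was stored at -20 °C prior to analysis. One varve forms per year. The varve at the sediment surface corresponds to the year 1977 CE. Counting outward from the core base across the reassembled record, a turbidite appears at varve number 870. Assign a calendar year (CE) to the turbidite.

1692 CE

Total varves = 536 + 581 + 38 = 1155.
The turbidite sits at varve 870 from the core base, so 1155 − 870 = 285 varves formed after it.
The varve at the sediment surface is 1977 CE, so the turbidite dates to 1977 − 285 = 1692 CE.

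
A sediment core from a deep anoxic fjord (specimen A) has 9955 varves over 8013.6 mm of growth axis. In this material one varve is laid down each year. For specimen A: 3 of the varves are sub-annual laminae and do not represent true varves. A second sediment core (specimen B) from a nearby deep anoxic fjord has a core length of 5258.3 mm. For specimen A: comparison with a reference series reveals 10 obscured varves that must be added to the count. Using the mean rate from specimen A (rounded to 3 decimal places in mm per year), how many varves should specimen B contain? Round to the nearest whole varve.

Specimen A: correcting the raw count gives 9955 − 3 + 10 = 9962 true varves.
A: Mean rate = 8013.6 mm / 9962 years ≈ 0.804 mm per year.
Specimen B: 5258.3 mm / 0.804 mm per year = 6540.17 years ≈ 6540 varves.

6540 varves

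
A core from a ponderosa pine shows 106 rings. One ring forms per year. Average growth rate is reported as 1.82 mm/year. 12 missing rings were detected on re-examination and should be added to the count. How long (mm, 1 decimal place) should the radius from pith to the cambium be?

Adjusted count: 106 + 12 = 118 rings.
Length ≈ 1.82 × 118 = 214.8 mm.

214.8 mm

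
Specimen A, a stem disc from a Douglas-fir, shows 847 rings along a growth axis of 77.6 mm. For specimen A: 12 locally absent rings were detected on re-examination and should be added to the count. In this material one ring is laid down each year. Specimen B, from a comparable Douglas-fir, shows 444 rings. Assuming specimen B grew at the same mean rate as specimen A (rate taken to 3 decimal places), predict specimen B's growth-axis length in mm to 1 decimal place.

40.0 mm

Specimen A: correcting the raw count gives 847 + 12 = 859 true rings.
A: 77.6 mm over 859 years gives 77.6 / 859 ≈ 0.090 mm/yr.
B's length ≈ 0.090 × 444 = 40.0 mm.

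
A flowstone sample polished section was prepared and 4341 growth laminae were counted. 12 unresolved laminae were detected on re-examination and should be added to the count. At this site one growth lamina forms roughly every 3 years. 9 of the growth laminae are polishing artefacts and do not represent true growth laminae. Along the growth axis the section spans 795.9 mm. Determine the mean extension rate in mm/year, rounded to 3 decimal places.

Correcting the raw count gives 4341 − 9 + 12 = 4344 true growth laminae.
Multiplying by 3 years per growth lamina: 4344 × 3 = 13032 years.
795.9 mm over 13032 years gives 795.9 / 13032 ≈ 0.061 mm/year.

0.061 mm/year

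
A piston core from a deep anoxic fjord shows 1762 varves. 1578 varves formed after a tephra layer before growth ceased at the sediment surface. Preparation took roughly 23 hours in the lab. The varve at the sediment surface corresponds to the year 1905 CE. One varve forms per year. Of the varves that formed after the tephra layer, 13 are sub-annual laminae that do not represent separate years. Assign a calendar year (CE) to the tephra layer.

1578 varves formed after the tephra layer.
Removing the 13 false varves leaves 1578 − 13 = 1565 true varves beyond the tephra layer.
Counting back 1565 years from 1905 CE places the tephra layer in 1905 − 1565 = 340 CE.

340 CE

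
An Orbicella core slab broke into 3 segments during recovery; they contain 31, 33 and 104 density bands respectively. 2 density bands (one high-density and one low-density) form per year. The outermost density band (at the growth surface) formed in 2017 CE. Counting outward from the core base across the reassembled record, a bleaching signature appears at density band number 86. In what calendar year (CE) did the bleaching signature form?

1976 CE

Total density bands = 31 + 33 + 104 = 168.
168 − 86 = 82 density bands lie beyond the bleaching signature toward the growth surface.
With 2 density bands per year, 82 / 2 = 41 years.
Counting back 41 years from 2017 CE places the bleaching signature in 2017 − 41 = 1976 CE.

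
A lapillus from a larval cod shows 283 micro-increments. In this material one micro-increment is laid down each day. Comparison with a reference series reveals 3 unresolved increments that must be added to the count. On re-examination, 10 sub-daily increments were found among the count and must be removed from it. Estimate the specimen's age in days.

After corrections the count is 283 − 10 + 3 = 276 micro-increments.
At one micro-increment per day, that is 276 days.

276 d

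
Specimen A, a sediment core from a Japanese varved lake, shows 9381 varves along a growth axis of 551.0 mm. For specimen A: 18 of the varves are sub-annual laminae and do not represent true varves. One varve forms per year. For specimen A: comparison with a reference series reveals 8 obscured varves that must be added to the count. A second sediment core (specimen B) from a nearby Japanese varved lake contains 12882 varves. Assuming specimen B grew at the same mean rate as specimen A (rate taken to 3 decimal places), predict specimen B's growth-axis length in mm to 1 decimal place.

760.0 mm

Specimen A: true varve count = 9381 − 18 + 8 = 9371.
A: 551.0 mm over 9371 years gives 551.0 / 9371 ≈ 0.059 mm/year.
Length of B = 0.059 × 12882 = 760.0 mm.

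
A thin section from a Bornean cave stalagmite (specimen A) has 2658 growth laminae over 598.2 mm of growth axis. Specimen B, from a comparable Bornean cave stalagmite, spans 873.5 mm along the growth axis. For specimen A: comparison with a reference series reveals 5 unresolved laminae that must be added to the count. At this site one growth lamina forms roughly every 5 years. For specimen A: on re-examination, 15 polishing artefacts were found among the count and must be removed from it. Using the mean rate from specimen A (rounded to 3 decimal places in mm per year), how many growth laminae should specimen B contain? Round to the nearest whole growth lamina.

Specimen A: adjusted count: 2658 − 15 + 5 = 2648 growth laminae.
Specimen A: 2648 growth laminae at 5 years each span 2648 × 5 = 13240 years.
A: Mean rate = 598.2 mm / 13240 years ≈ 0.045 mm/yr.
B spans 873.5 / 0.045 = 19411.11 years; at 5 years per growth lamina that is 19411.11 / 5 ≈ 3882 growth laminae.

3882 growth laminae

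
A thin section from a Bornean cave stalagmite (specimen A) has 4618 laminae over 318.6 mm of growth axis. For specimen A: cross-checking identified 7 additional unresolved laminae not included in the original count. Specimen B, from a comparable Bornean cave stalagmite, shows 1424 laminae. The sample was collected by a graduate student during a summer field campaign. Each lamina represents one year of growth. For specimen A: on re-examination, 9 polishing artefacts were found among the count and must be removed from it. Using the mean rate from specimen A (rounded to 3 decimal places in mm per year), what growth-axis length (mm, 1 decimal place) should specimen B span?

98.3 mm

Specimen A: adjusted count: 4618 − 9 + 7 = 4616 laminae.
A: 318.6 mm over 4616 years gives 318.6 / 4616 ≈ 0.069 mm per year.
B's length ≈ 0.069 × 1424 = 98.3 mm.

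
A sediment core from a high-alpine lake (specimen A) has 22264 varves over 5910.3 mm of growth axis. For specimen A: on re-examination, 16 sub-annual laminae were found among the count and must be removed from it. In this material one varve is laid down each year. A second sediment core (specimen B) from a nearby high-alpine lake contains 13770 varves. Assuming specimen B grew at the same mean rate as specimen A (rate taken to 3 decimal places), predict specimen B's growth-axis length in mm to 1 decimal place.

Specimen A: true varve count = 22264 − 16 = 22248.
A: Extension rate ≈ 5910.3 / 22248 = 0.266 mm/year.
Length of B = 0.266 × 13770 = 3662.8 mm.

3662.8 mm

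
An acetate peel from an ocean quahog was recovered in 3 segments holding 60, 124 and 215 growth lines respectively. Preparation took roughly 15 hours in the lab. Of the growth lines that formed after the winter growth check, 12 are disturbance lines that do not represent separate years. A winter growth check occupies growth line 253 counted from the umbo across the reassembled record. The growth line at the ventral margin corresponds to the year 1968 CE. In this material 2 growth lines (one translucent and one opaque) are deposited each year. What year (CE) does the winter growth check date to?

Total growth lines = 60 + 124 + 215 = 399.
Between growth line 253 and the ventral margin there are 399 − 253 = 146 growth lines.
Removing the 12 false growth lines leaves 146 − 12 = 134 true growth lines beyond the winter growth check.
134 growth lines at 2 per year is 134 / 2 = 67 years.
Counting back 67 years from 1968 CE places the winter growth check in 1968 − 67 = 1901 CE.

1901 CE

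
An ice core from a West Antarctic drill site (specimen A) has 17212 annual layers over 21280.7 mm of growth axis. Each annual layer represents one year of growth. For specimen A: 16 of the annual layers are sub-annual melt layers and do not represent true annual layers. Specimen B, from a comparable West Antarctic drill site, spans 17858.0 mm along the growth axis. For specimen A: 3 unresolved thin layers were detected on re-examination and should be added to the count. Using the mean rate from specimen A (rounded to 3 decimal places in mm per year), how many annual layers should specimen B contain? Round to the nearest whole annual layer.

Specimen A: true annual layer count = 17212 − 16 + 3 = 17199.
A: Extension rate ≈ 21280.7 / 17199 = 1.237 mm/yr.
Specimen B: 17858.0 mm / 1.237 mm per year = 14436.54 years ≈ 14437 annual layers.

14437 annual layers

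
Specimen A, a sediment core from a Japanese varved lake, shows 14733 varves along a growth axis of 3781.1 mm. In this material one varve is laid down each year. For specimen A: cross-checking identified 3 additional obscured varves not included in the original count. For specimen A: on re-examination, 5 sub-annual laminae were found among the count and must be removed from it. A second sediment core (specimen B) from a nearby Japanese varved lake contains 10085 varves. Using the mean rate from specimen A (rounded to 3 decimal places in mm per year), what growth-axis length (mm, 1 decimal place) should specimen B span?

Specimen A: true varve count = 14733 − 5 + 3 = 14731.
A: 3781.1 mm over 14731 years gives 3781.1 / 14731 ≈ 0.257 mm/year.
For B, 0.257 mm/year × 10085 years = 2591.8 mm.

2591.8 mm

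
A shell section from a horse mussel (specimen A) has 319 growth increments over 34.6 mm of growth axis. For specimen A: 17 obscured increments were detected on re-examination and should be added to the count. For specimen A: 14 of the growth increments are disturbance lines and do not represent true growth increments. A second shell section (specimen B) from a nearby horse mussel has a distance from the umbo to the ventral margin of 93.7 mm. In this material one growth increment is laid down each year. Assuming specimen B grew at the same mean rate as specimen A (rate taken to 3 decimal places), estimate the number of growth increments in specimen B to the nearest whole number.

876 growth increments

Specimen A: adjusted count: 319 − 14 + 17 = 322 growth increments.
A: 34.6 mm over 322 years gives 34.6 / 322 ≈ 0.107 mm/yr.
B spans 93.7 / 0.107 = 875.70 years ≈ 876 growth increments.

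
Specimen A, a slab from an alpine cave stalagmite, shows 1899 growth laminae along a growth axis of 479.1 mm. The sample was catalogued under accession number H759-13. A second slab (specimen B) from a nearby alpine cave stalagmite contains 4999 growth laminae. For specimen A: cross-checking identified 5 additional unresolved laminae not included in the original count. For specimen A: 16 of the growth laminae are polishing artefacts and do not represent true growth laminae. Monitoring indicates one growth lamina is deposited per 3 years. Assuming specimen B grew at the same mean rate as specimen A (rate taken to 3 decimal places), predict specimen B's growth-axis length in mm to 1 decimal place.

1274.7 mm

Specimen A: after corrections the count is 1899 − 16 + 5 = 1888 growth laminae.
Specimen A: at 3 years per growth lamina, 1888 × 3 = 5664 years.
A: Extension rate ≈ 479.1 / 5664 = 0.085 mm/yr.
Specimen B: multiplying by 3 years per growth lamina: 4999 × 3 = 14997 years. Length of B = 0.085 × 14997 = 1274.7 mm.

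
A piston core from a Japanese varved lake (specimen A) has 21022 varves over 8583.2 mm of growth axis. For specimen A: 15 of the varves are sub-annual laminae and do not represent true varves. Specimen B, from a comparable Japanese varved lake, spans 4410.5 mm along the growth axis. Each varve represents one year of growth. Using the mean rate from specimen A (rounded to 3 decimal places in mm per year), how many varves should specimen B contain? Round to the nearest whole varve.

Specimen A: after corrections the count is 21022 − 15 = 21007 varves.
A: Extension rate ≈ 8583.2 / 21007 = 0.409 mm/yr.
For B, 4410.5 / 0.409 = 10783.62 years ≈ 10784 varves.

10784 varves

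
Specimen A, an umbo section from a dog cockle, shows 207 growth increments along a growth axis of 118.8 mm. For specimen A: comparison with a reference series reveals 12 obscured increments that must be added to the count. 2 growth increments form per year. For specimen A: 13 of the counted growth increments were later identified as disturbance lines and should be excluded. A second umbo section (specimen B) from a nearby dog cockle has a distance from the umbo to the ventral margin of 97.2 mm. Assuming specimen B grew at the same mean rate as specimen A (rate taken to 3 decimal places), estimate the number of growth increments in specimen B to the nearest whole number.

169 growth increments

Specimen A: correcting the raw count gives 207 − 13 + 12 = 206 true growth increments.
Specimen A: dividing by 2 growth increments per year: 206 / 2 = 103 years.
A: 118.8 mm over 103 years gives 118.8 / 103 ≈ 1.153 mm per year.
B spans 97.2 / 1.153 = 84.30 years; at 2 growth increments per year that is 84.30 × 2 ≈ 169 growth increments.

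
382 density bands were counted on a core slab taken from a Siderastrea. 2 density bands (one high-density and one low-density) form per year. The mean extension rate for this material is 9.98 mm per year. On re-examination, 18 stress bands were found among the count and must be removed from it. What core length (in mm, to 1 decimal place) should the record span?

1816.4 mm

Adjusted count: 382 − 18 = 364 density bands.
Dividing by 2 density bands per year: 364 / 2 = 182 years.
Length ≈ 9.98 × 182 = 1816.4 mm.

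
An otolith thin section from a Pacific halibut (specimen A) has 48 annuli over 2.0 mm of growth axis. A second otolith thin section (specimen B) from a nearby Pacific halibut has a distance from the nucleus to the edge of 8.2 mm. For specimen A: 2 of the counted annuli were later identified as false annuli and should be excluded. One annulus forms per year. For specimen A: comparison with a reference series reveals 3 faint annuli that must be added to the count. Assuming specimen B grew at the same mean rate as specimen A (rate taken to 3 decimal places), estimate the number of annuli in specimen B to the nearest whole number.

200 annuli

Specimen A: after corrections the count is 48 − 2 + 3 = 49 annuli.
A: Mean rate = 2.0 mm / 49 years ≈ 0.041 mm/yr.
Specimen B: 8.2 mm / 0.041 mm per year = 200.00 years ≈ 200 annuli.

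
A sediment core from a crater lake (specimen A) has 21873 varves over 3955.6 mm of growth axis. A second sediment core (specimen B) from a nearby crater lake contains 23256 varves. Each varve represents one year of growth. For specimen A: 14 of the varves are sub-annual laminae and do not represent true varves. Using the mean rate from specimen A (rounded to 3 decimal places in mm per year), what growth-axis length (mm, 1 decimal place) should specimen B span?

4209.3 mm

Specimen A: correcting the raw count gives 21873 − 14 = 21859 true varves.
A: Mean rate = 3955.6 mm / 21859 years ≈ 0.181 mm per year.
B's length ≈ 0.181 × 23256 = 4209.3 mm.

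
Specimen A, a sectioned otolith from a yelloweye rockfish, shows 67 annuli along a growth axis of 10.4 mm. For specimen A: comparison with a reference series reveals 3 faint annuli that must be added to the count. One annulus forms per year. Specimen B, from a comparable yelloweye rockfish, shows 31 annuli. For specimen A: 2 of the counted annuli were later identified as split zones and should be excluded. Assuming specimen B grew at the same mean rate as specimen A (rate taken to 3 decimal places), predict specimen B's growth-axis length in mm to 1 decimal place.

Specimen A: adjusted count: 67 − 2 + 3 = 68 annuli.
A: Mean rate = 10.4 mm / 68 years ≈ 0.153 mm/yr.
B's length ≈ 0.153 × 31 = 4.7 mm.

4.7 mm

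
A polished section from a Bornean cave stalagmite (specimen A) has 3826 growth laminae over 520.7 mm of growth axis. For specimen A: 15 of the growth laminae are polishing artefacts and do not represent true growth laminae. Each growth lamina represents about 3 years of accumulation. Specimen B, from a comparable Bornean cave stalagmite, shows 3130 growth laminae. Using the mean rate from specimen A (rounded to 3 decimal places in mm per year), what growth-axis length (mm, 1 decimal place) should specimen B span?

431.9 mm

Specimen A: true growth lamina count = 3826 − 15 = 3811.
Specimen A: at 3 years per growth lamina, 3811 × 3 = 11433 years.
A: 520.7 mm over 11433 years gives 520.7 / 11433 ≈ 0.046 mm/year.
Specimen B: at 3 years per growth lamina, 3130 × 3 = 9390 years. Length of B = 0.046 × 9390 = 431.9 mm.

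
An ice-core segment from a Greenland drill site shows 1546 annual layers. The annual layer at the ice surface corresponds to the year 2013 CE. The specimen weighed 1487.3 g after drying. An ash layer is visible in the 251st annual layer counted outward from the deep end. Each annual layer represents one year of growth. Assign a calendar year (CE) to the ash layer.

The ash layer sits at annual layer 251 from the deep end, so 1546 − 251 = 1295 annual layers formed after it.
2013 − 1295 = 718 CE.

718 CE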